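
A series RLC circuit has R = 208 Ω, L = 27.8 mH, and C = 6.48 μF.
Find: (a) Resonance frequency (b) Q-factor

Step 1 — Resonance condition Im(Z)=0 gives ω₀ = 1/√(LC).
Step 2 — ω₀ = 1/√(0.0278·6.48e-06) = 2356 rad/s.
Step 3 — f₀ = ω₀/(2π) = 375 Hz.
Step 4 — Series Q: Q = ω₀L/R = 2356·0.0278/208 = 0.3149.

(a) f₀ = 375 Hz  (b) Q = 0.3149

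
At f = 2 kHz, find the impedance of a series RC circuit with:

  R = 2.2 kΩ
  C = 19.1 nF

Step 1 — Angular frequency: ω = 2π·f = 2π·2000 = 1.257e+04 rad/s.
Step 2 — Component impedances:
  R: Z = R = 2200 Ω
  C: Z = 1/(jωC) = -j/(ω·C) = 0 - j4166 Ω
Step 3 — Series combination: Z_total = R + C = 2200 - j4166 Ω = 4712∠-62.2° Ω.

Z = 2200 - j4166 Ω = 4712∠-62.2° Ω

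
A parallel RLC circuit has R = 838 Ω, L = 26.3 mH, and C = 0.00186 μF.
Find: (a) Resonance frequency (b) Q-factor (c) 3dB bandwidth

Step 1 — Resonance: ω₀ = 1/√(LC) = 1/√(0.0263·1.86e-09) = 1.43e+05 rad/s.
Step 2 — f₀ = ω₀/(2π) = 2.276e+04 Hz.
Step 3 — Parallel Q: Q = R/(ω₀L) = 838/(1.43e+05·0.0263) = 0.2229.
Step 4 — Bandwidth: Δω = ω₀/Q = 6.416e+05 rad/s; BW = Δω/(2π) = 1.021e+05 Hz.

(a) f₀ = 2.276e+04 Hz  (b) Q = 0.2229  (c) BW = 1.021e+05 Hz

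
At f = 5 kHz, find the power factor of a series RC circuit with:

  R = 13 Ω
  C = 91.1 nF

Step 1 — Angular frequency: ω = 2π·f = 2π·5000 = 3.142e+04 rad/s.
Step 2 — Component impedances:
  R: Z = R = 13 Ω
  C: Z = 1/(jωC) = -j/(ω·C) = 0 - j349.4 Ω
Step 3 — Series combination: Z_total = R + C = 13 - j349.4 Ω = 349.6∠-87.9° Ω.
Step 4 — Power factor: PF = cos(φ) = Re(Z)/|Z| = 13/349.65 = 0.03718.
Step 5 — Type: Im(Z) = -349.4 ⇒ leading (phase φ = -87.9°).

PF = 0.03718 (leading, φ = -87.9°)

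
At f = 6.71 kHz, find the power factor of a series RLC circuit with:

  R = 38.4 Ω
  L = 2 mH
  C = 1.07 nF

Step 1 — Angular frequency: ω = 2π·f = 2π·6710 = 4.216e+04 rad/s.
Step 2 — Component impedances:
  R: Z = R = 38.4 Ω
  L: Z = jωL = j·4.216e+04·0.002 = 0 + j84.32 Ω
  C: Z = 1/(jωC) = -j/(ω·C) = 0 - j2.217e+04 Ω
Step 3 — Series combination: Z_total = R + L + C = 38.4 - j2.208e+04 Ω = 2.208e+04∠-89.9° Ω.
Step 4 — Power factor: PF = cos(φ) = Re(Z)/|Z| = 38.4/2.208e+04 = 0.001739.
Step 5 — Type: Im(Z) = -2.208e+04 ⇒ leading (phase φ = -89.9°).

PF = 0.001739 (leading, φ = -89.9°)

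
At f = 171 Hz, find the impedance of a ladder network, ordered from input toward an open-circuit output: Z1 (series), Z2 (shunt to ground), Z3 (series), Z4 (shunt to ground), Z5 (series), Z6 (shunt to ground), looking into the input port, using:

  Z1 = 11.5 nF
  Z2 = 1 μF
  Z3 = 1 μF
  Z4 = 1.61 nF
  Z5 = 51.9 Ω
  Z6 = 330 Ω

Step 1 — Angular frequency: ω = 2π·f = 2π·171 = 1074 rad/s.
Step 2 — Component impedances:
  Z1: Z = 1/(jωC) = -j/(ω·C) = 0 - j8.093e+04 Ω
  Z2: Z = 1/(jωC) = -j/(ω·C) = 0 - j930.7 Ω
  Z3: Z = 1/(jωC) = -j/(ω·C) = 0 - j930.7 Ω
  Z4: Z = 1/(jωC) = -j/(ω·C) = 0 - j5.781e+05 Ω
  Z5: Z = R = 51.9 Ω
  Z6: Z = R = 330 Ω
Step 3 — Ladder network (open output): work backward from the far end, alternating series and parallel combinations. Z_in = 91.59 - j8.142e+04 Ω = 8.142e+04∠-89.9° Ω.

Z = 91.59 - j8.142e+04 Ω = 8.142e+04∠-89.9° Ω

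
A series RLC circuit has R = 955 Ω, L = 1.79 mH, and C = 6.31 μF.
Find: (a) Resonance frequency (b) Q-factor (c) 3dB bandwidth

Step 1 — Resonance condition Im(Z)=0 gives ω₀ = 1/√(LC).
Step 2 — ω₀ = 1/√(0.00179·6.31e-06) = 9409 rad/s.
Step 3 — f₀ = ω₀/(2π) = 1498 Hz.
Step 4 — Series Q: Q = ω₀L/R = 9409·0.00179/955 = 0.01764.
Step 5 — 3dB bandwidth: Δω = ω₀/Q = 5.335e+05 rad/s; BW = Δω/(2π) = 8.491e+04 Hz.

(a) f₀ = 1498 Hz  (b) Q = 0.01764  (c) BW = 8.491e+04 Hz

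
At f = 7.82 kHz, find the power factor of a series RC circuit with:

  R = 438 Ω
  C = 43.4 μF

Step 1 — Angular frequency: ω = 2π·f = 2π·7820 = 4.913e+04 rad/s.
Step 2 — Component impedances:
  R: Z = R = 438 Ω
  C: Z = 1/(jωC) = -j/(ω·C) = 0 - j0.4689 Ω
Step 3 — Series combination: Z_total = R + C = 438 - j0.4689 Ω = 438∠-0.1° Ω.
Step 4 — Power factor: PF = cos(φ) = Re(Z)/|Z| = 438/438 = 1.
Step 5 — Type: Im(Z) = -0.4689 ⇒ leading (phase φ = -0.1°).

PF = 1 (leading, φ = -0.1°)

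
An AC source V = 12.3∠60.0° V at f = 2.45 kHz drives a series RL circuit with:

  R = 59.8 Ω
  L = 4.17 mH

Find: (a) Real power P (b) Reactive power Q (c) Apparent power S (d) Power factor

Step 1 — Angular frequency: ω = 2π·f = 2π·2450 = 1.539e+04 rad/s.
Step 2 — Component impedances:
  R: Z = R = 59.8 Ω
  L: Z = jωL = j·1.539e+04·0.00417 = 0 + j64.19 Ω
Step 3 — Series combination: Z_total = R + L = 59.8 + j64.19 Ω = 87.73∠47.0° Ω.
Step 4 — Source phasor: V = 12.3∠60.0° V = 6.15 + j10.65 V.
Step 5 — Current: I = V / Z = 0.1366 + j0.03147 A = 0.1402∠13.0° A.
Step 6 — Complex power: S = V·I* = 1.175 + j1.262 VA.
Step 7 — Real power: P = Re(S) = 1.175 W.
Step 8 — Reactive power: Q = Im(S) = 1.262 VAR.
Step 9 — Apparent power: |S| = 1.724 VA.
Step 10 — Power factor: PF = P/|S| = 0.6816 (lagging).

(a) P = 1.175 W  (b) Q = 1.262 VAR  (c) S = 1.724 VA  (d) PF = 0.6816 (lagging)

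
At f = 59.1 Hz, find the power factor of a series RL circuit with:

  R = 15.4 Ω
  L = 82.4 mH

Step 1 — Angular frequency: ω = 2π·f = 2π·59.1 = 371.3 rad/s.
Step 2 — Component impedances:
  R: Z = R = 15.4 Ω
  L: Z = jωL = j·371.3·0.0824 = 0 + j30.6 Ω
Step 3 — Series combination: Z_total = R + L = 15.4 + j30.6 Ω = 34.25∠63.3° Ω.
Step 4 — Power factor: PF = cos(φ) = Re(Z)/|Z| = 15.4/34.25 = 0.4496.
Step 5 — Type: Im(Z) = 30.6 ⇒ lagging (phase φ = 63.3°).

PF = 0.4496 (lagging, φ = 63.3°)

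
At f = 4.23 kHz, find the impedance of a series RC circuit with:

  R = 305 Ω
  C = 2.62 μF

Step 1 — Angular frequency: ω = 2π·f = 2π·4230 = 2.658e+04 rad/s.
Step 2 — Component impedances:
  R: Z = R = 305 Ω
  C: Z = 1/(jωC) = -j/(ω·C) = 0 - j14.36 Ω
Step 3 — Series combination: Z_total = R + C = 305 - j14.36 Ω = 305.3∠-2.7° Ω.

Z = 305 - j14.36 Ω = 305.3∠-2.7° Ω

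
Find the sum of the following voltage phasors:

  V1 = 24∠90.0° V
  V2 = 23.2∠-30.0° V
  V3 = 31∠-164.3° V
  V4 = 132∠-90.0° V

Step 1 — Convert each phasor to rectangular form:
  V1 = 24·(cos(90.0°) + j·sin(90.0°)) = 0 + j24 V
  V2 = 23.2·(cos(-30.0°) + j·sin(-30.0°)) = 20.09 - j11.6 V
  V3 = 31·(cos(-164.3°) + j·sin(-164.3°)) = -29.84 - j8.389 V
  V4 = 132·(cos(-90.0°) + j·sin(-90.0°)) = 0 - j132 V
Step 2 — Sum components: V_total = -9.752 - j128 V.
Step 3 — Convert to polar: |V_total| = 128.4 V, ∠V_total = -94.4°.

V_total = 128.4∠-94.4° V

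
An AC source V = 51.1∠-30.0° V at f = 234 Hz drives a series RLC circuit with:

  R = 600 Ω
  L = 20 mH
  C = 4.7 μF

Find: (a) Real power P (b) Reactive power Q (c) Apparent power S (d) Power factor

Step 1 — Angular frequency: ω = 2π·f = 2π·234 = 1470 rad/s.
Step 2 — Component impedances:
  R: Z = R = 600 Ω
  L: Z = jωL = j·1470·0.02 = 0 + j29.41 Ω
  C: Z = 1/(jωC) = -j/(ω·C) = 0 - j144.7 Ω
Step 3 — Series combination: Z_total = R + L + C = 600 - j115.3 Ω = 611∠-10.9° Ω.
Step 4 — Source phasor: V = 51.1∠-30.0° V = 44.25 - j25.55 V.
Step 5 — Current: I = V / Z = 0.07902 - j0.0274 A = 0.08364∠-19.1° A.
Step 6 — Complex power: S = V·I* = 4.197 - j0.8066 VA.
Step 7 — Real power: P = Re(S) = 4.197 W.
Step 8 — Reactive power: Q = Im(S) = -0.8066 VAR.
Step 9 — Apparent power: |S| = 4.274 VA.
Step 10 — Power factor: PF = P/|S| = 0.982 (leading).

(a) P = 4.197 W  (b) Q = -0.8066 VAR  (c) S = 4.274 VA  (d) PF = 0.982 (leading)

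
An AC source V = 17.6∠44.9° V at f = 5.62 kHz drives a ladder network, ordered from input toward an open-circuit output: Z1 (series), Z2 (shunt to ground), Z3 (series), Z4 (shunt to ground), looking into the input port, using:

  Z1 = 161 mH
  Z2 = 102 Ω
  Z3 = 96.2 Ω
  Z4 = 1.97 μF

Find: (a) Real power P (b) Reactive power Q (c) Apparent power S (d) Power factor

Step 1 — Angular frequency: ω = 2π·f = 2π·5620 = 3.531e+04 rad/s.
Step 2 — Component impedances:
  Z1: Z = jωL = j·3.531e+04·0.161 = 0 + j5685 Ω
  Z2: Z = R = 102 Ω
  Z3: Z = R = 96.2 Ω
  Z4: Z = 1/(jωC) = -j/(ω·C) = 0 - j14.38 Ω
Step 3 — Ladder network (open output): work backward from the far end, alternating series and parallel combinations. Z_in = 49.78 + j5681 Ω = 5682∠89.5° Ω.
Step 4 — Source phasor: V = 17.6∠44.9° V = 12.47 + j12.42 V.
Step 5 — Current: I = V / Z = 0.002206 - j0.002175 A = 0.003098∠-44.6° A.
Step 6 — Complex power: S = V·I* = 0.0004777 + j0.05452 VA.
Step 7 — Real power: P = Re(S) = 0.0004777 W.
Step 8 — Reactive power: Q = Im(S) = 0.05452 VAR.
Step 9 — Apparent power: |S| = 0.05452 VA.
Step 10 — Power factor: PF = P/|S| = 0.008762 (lagging).

(a) P = 0.0004777 W  (b) Q = 0.05452 VAR  (c) S = 0.05452 VA  (d) PF = 0.008762 (lagging)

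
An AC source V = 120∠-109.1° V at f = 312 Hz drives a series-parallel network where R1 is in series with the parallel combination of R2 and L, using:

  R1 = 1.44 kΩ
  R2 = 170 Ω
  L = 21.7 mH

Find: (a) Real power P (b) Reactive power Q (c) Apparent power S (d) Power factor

Step 1 — Angular frequency: ω = 2π·f = 2π·312 = 1960 rad/s.
Step 2 — Component impedances:
  R1: Z = R = 1440 Ω
  R2: Z = R = 170 Ω
  L: Z = jωL = j·1960·0.0217 = 0 + j42.54 Ω
Step 3 — Parallel branch: R2 || L = 1/(1/R2 + 1/L) = 10.02 + j40.03 Ω.
Step 4 — Series with R1: Z_total = R1 + (R2 || L) = 1450 + j40.03 Ω = 1451∠1.6° Ω.
Step 5 — Source phasor: V = 120∠-109.1° V = -39.27 - j113.4 V.
Step 6 — Current: I = V / Z = -0.02922 - j0.0774 A = 0.08273∠-110.7° A.
Step 7 — Complex power: S = V·I* = 9.923 + j0.274 VA.
Step 8 — Real power: P = Re(S) = 9.923 W.
Step 9 — Reactive power: Q = Im(S) = 0.274 VAR.
Step 10 — Apparent power: |S| = 9.927 VA.
Step 11 — Power factor: PF = P/|S| = 0.9996 (lagging).

(a) P = 9.923 W  (b) Q = 0.274 VAR  (c) S = 9.927 VA  (d) PF = 0.9996 (lagging)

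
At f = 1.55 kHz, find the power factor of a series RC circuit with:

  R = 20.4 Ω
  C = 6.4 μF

Step 1 — Angular frequency: ω = 2π·f = 2π·1550 = 9739 rad/s.
Step 2 — Component impedances:
  R: Z = R = 20.4 Ω
  C: Z = 1/(jωC) = -j/(ω·C) = 0 - j16.04 Ω
Step 3 — Series combination: Z_total = R + C = 20.4 - j16.04 Ω = 25.95∠-38.2° Ω.
Step 4 — Power factor: PF = cos(φ) = Re(Z)/|Z| = 20.4/25.953 = 0.786.
Step 5 — Type: Im(Z) = -16.04 ⇒ leading (phase φ = -38.2°).

PF = 0.786 (leading, φ = -38.2°)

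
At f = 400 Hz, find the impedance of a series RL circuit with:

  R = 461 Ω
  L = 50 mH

Step 1 — Angular frequency: ω = 2π·f = 2π·400 = 2513 rad/s.
Step 2 — Component impedances:
  R: Z = R = 461 Ω
  L: Z = jωL = j·2513·0.05 = 0 + j125.7 Ω
Step 3 — Series combination: Z_total = R + L = 461 + j125.7 Ω = 477.8∠15.2° Ω.

Z = 461 + j125.7 Ω = 477.8∠15.2° Ω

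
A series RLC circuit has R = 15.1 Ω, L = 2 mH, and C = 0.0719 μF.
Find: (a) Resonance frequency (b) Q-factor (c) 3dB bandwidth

Step 1 — Resonance condition Im(Z)=0 gives ω₀ = 1/√(LC).
Step 2 — ω₀ = 1/√(0.002·7.19e-08) = 8.339e+04 rad/s.
Step 3 — f₀ = ω₀/(2π) = 1.327e+04 Hz.
Step 4 — Series Q: Q = ω₀L/R = 8.339e+04·0.002/15.1 = 11.05.
Step 5 — 3dB bandwidth: Δω = ω₀/Q = 7550 rad/s; BW = Δω/(2π) = 1202 Hz.

(a) f₀ = 1.327e+04 Hz  (b) Q = 11.05  (c) BW = 1202 Hz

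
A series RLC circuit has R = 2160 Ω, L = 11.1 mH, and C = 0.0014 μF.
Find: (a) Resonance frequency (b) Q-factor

Step 1 — Resonance condition Im(Z)=0 gives ω₀ = 1/√(LC).
Step 2 — ω₀ = 1/√(0.0111·1.4e-09) = 2.537e+05 rad/s.
Step 3 — f₀ = ω₀/(2π) = 4.037e+04 Hz.
Step 4 — Series Q: Q = ω₀L/R = 2.537e+05·0.0111/2160 = 1.304.

(a) f₀ = 4.037e+04 Hz  (b) Q = 1.304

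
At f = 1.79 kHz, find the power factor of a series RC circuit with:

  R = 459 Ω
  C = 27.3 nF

Step 1 — Angular frequency: ω = 2π·f = 2π·1790 = 1.125e+04 rad/s.
Step 2 — Component impedances:
  R: Z = R = 459 Ω
  C: Z = 1/(jωC) = -j/(ω·C) = 0 - j3257 Ω
Step 3 — Series combination: Z_total = R + C = 459 - j3257 Ω = 3289∠-82.0° Ω.
Step 4 — Power factor: PF = cos(φ) = Re(Z)/|Z| = 459/3289 = 0.1396.
Step 5 — Type: Im(Z) = -3257 ⇒ leading (phase φ = -82.0°).

PF = 0.1396 (leading, φ = -82.0°)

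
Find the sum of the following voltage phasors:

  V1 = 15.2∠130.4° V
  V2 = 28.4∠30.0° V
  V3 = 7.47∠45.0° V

Step 1 — Convert each phasor to rectangular form:
  V1 = 15.2·(cos(130.4°) + j·sin(130.4°)) = -9.851 + j11.58 V
  V2 = 28.4·(cos(30.0°) + j·sin(30.0°)) = 24.6 + j14.2 V
  V3 = 7.47·(cos(45.0°) + j·sin(45.0°)) = 5.282 + j5.282 V
Step 2 — Sum components: V_total = 20.03 + j31.06 V.
Step 3 — Convert to polar: |V_total| = 36.95 V, ∠V_total = 57.2°.

V_total = 36.95∠57.2° V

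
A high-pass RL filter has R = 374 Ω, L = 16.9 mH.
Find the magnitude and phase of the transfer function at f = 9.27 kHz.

Step 1 — Angular frequency: ω = 2π·9270 = 5.825e+04 rad/s.
Step 2 — Transfer function: H(jω) = jωL/(R + jωL).
Step 3 — Numerator jωL = j·984.3; denominator R + jωL = 374 + j984.3.
Step 4 — H = 0.8738 + j0.332.
Step 5 — Magnitude: |H| = 0.9348 (-0.6 dB); phase: φ = 20.8°.

|H| = 0.9348 (-0.6 dB), φ = 20.8°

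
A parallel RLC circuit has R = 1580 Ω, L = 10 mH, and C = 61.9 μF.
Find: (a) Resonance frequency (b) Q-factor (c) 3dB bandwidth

Step 1 — Resonance: ω₀ = 1/√(LC) = 1/√(0.01·6.19e-05) = 1271 rad/s.
Step 2 — f₀ = ω₀/(2π) = 202.3 Hz.
Step 3 — Parallel Q: Q = R/(ω₀L) = 1580/(1271·0.01) = 124.3.
Step 4 — Bandwidth: Δω = ω₀/Q = 10.22 rad/s; BW = Δω/(2π) = 1.627 Hz.

(a) f₀ = 202.3 Hz  (b) Q = 124.3  (c) BW = 1.627 Hz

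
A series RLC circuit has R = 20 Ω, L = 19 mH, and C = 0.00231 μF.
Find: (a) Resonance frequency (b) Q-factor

Step 1 — Resonance condition Im(Z)=0 gives ω₀ = 1/√(LC).
Step 2 — ω₀ = 1/√(0.019·2.31e-09) = 1.509e+05 rad/s.
Step 3 — f₀ = ω₀/(2π) = 2.402e+04 Hz.
Step 4 — Series Q: Q = ω₀L/R = 1.509e+05·0.019/20 = 143.4.

(a) f₀ = 2.402e+04 Hz  (b) Q = 143.4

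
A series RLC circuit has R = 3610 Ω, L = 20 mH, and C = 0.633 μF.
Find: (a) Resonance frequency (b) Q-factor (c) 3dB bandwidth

Step 1 — Resonance condition Im(Z)=0 gives ω₀ = 1/√(LC).
Step 2 — ω₀ = 1/√(0.02·6.33e-07) = 8888 rad/s.
Step 3 — f₀ = ω₀/(2π) = 1415 Hz.
Step 4 — Series Q: Q = ω₀L/R = 8888·0.02/3610 = 0.04924.
Step 5 — 3dB bandwidth: Δω = ω₀/Q = 1.805e+05 rad/s; BW = Δω/(2π) = 2.873e+04 Hz.

(a) f₀ = 1415 Hz  (b) Q = 0.04924  (c) BW = 2.873e+04 Hz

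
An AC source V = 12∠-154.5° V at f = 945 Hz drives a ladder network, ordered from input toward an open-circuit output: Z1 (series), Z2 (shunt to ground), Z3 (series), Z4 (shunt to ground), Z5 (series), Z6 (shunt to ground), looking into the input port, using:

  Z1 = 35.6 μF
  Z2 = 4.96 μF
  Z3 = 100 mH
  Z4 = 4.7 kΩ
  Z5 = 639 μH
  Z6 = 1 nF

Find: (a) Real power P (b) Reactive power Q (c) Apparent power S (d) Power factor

Step 1 — Angular frequency: ω = 2π·f = 2π·945 = 5938 rad/s.
Step 2 — Component impedances:
  Z1: Z = 1/(jωC) = -j/(ω·C) = 0 - j4.731 Ω
  Z2: Z = 1/(jωC) = -j/(ω·C) = 0 - j33.96 Ω
  Z3: Z = jωL = j·5938·0.1 = 0 + j593.8 Ω
  Z4: Z = R = 4700 Ω
  Z5: Z = jωL = j·5938·0.000639 = 0 + j3.794 Ω
  Z6: Z = 1/(jωC) = -j/(ω·C) = 0 - j1.684e+05 Ω
Step 3 — Ladder network (open output): work backward from the far end, alternating series and parallel combinations. Z_in = 0.2435 - j38.71 Ω = 38.71∠-89.6° Ω.
Step 4 — Source phasor: V = 12∠-154.5° V = -10.83 - j5.166 V.
Step 5 — Current: I = V / Z = 0.1317 - j0.2806 A = 0.31∠-64.9° A.
Step 6 — Complex power: S = V·I* = 0.0234 - j3.72 VA.
Step 7 — Real power: P = Re(S) = 0.0234 W.
Step 8 — Reactive power: Q = Im(S) = -3.72 VAR.
Step 9 — Apparent power: |S| = 3.72 VA.
Step 10 — Power factor: PF = P/|S| = 0.00629 (leading).

(a) P = 0.0234 W  (b) Q = -3.72 VAR  (c) S = 3.72 VA  (d) PF = 0.00629 (leading)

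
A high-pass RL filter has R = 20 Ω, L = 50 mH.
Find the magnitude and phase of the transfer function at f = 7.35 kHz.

Step 1 — Angular frequency: ω = 2π·7350 = 4.618e+04 rad/s.
Step 2 — Transfer function: H(jω) = jωL/(R + jωL).
Step 3 — Numerator jωL = j·2309; denominator R + jωL = 20 + j2309.
Step 4 — H = 0.9999 + j0.008661.
Step 5 — Magnitude: |H| = 1 (-0.0 dB); phase: φ = 0.5°.

|H| = 1 (-0.0 dB), φ = 0.5°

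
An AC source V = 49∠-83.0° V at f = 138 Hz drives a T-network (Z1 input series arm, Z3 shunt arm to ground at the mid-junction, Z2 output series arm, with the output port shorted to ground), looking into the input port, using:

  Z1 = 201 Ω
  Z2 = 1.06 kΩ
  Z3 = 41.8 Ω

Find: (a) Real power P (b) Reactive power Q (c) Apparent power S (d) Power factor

Step 1 — Angular frequency: ω = 2π·f = 2π·138 = 867.1 rad/s.
Step 2 — Component impedances:
  Z1: Z = R = 201 Ω
  Z2: Z = R = 1060 Ω
  Z3: Z = R = 41.8 Ω
Step 3 — With the output port shorted to ground, the output series arm Z2 runs from the junction to ground; the shunt arm Z3 also runs from the junction to ground. They appear in parallel: Z3 || Z2 = 40.21 Ω.
Step 4 — Series with input arm Z1: Z_in = Z1 + (Z3 || Z2) = 241.2 Ω = 241.2∠0.0° Ω.
Step 5 — Source phasor: V = 49∠-83.0° V = 5.972 - j48.63 V.
Step 6 — Current: I = V / Z = 0.02476 - j0.2016 A = 0.2031∠-83.0° A.
Step 7 — Complex power: S = V·I* = 9.954 VA.
Step 8 — Real power: P = Re(S) = 9.954 W.
Step 9 — Reactive power: Q = Im(S) = 0 VAR.
Step 10 — Apparent power: |S| = 9.954 VA.
Step 11 — Power factor: PF = P/|S| = 1 (unity).

(a) P = 9.954 W  (b) Q = 0 VAR  (c) S = 9.954 VA  (d) PF = 1 (unity)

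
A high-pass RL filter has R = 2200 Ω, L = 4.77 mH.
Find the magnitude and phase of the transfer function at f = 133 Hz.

Step 1 — Angular frequency: ω = 2π·133 = 835.7 rad/s.
Step 2 — Transfer function: H(jω) = jωL/(R + jωL).
Step 3 — Numerator jωL = j·3.986; denominator R + jωL = 2200 + j3.986.
Step 4 — H = 3.283e-06 + j0.001812.
Step 5 — Magnitude: |H| = 0.001812 (-54.8 dB); phase: φ = 89.9°.

|H| = 0.001812 (-54.8 dB), φ = 89.9°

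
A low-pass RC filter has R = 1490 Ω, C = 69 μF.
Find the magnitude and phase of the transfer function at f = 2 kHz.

Step 1 — Angular frequency: ω = 2π·2000 = 1.257e+04 rad/s.
Step 2 — Transfer function: H(jω) = 1/(1 + jωRC).
Step 3 — Denominator: 1 + jωRC = 1 + j·1.257e+04·1490·6.9e-05 = 1 + j1292.
Step 4 — H = 5.991e-07 - j0.000774.
Step 5 — Magnitude: |H| = 0.000774 (-62.2 dB); phase: φ = -90.0°.

|H| = 0.000774 (-62.2 dB), φ = -90.0°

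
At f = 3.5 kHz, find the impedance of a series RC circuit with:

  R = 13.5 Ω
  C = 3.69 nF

Step 1 — Angular frequency: ω = 2π·f = 2π·3500 = 2.199e+04 rad/s.
Step 2 — Component impedances:
  R: Z = R = 13.5 Ω
  C: Z = 1/(jωC) = -j/(ω·C) = 0 - j1.232e+04 Ω
Step 3 — Series combination: Z_total = R + C = 13.5 - j1.232e+04 Ω = 1.232e+04∠-89.9° Ω.

Z = 13.5 - j1.232e+04 Ω = 1.232e+04∠-89.9° Ω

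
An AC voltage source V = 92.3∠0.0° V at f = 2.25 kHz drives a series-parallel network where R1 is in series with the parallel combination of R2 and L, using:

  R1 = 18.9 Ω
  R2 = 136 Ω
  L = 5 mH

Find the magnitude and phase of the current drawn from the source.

Step 1 — Angular frequency: ω = 2π·f = 2π·2250 = 1.414e+04 rad/s.
Step 2 — Component impedances:
  R1: Z = R = 18.9 Ω
  R2: Z = R = 136 Ω
  L: Z = jωL = j·1.414e+04·0.005 = 0 + j70.69 Ω
Step 3 — Parallel branch: R2 || L = 1/(1/R2 + 1/L) = 28.93 + j55.65 Ω.
Step 4 — Series with R1: Z_total = R1 + (R2 || L) = 47.83 + j55.65 Ω = 73.38∠49.3° Ω.
Step 5 — Source phasor: V = 92.3∠0.0° V = 92.3 V.
Step 6 — Ohm's law: I = V / Z_total = (92.3) / (47.83 + j55.65) = 0.8198 - j0.954 A.
Step 7 — Convert to polar: |I| = 1.258 A, ∠I = -49.3°.

I = 1.258∠-49.3° A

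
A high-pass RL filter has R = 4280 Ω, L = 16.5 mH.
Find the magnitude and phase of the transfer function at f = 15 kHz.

Step 1 — Angular frequency: ω = 2π·1.5e+04 = 9.425e+04 rad/s.
Step 2 — Transfer function: H(jω) = jωL/(R + jωL).
Step 3 — Numerator jωL = j·1555; denominator R + jωL = 4280 + j1555.
Step 4 — H = 0.1166 + j0.321.
Step 5 — Magnitude: |H| = 0.3415 (-9.3 dB); phase: φ = 70.0°.

|H| = 0.3415 (-9.3 dB), φ = 70.0°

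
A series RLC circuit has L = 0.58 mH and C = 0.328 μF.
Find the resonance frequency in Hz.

Step 1 — Resonance condition Im(Z)=0 gives ω₀ = 1/√(LC).
Step 2 — ω₀ = 1/√(0.00058·3.28e-07) = 7.25e+04 rad/s.
Step 3 — f₀ = ω₀/(2π) = 1.154e+04 Hz.

f₀ = 1.154e+04 Hz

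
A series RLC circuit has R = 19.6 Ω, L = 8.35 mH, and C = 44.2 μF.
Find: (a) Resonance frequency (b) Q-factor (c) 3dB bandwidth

Step 1 — Resonance: ω₀ = 1/√(LC) = 1/√(0.00835·4.42e-05) = 1646 rad/s.
Step 2 — f₀ = ω₀/(2π) = 262 Hz.
Step 3 — Series Q: Q = ω₀L/R = 1646·0.00835/19.6 = 0.7013.
Step 4 — Bandwidth: Δω = ω₀/Q = 2347 rad/s; BW = Δω/(2π) = 373.6 Hz.

(a) f₀ = 262 Hz  (b) Q = 0.7013  (c) BW = 373.6 Hz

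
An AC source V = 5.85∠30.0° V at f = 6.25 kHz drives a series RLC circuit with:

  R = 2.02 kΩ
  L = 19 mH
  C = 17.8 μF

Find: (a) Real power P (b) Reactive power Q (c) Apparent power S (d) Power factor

Step 1 — Angular frequency: ω = 2π·f = 2π·6250 = 3.927e+04 rad/s.
Step 2 — Component impedances:
  R: Z = R = 2020 Ω
  L: Z = jωL = j·3.927e+04·0.019 = 0 + j746.1 Ω
  C: Z = 1/(jωC) = -j/(ω·C) = 0 - j1.431 Ω
Step 3 — Series combination: Z_total = R + L + C = 2020 + j744.7 Ω = 2153∠20.2° Ω.
Step 4 — Source phasor: V = 5.85∠30.0° V = 5.066 + j2.925 V.
Step 5 — Current: I = V / Z = 0.002678 + j0.0004608 A = 0.002717∠9.8° A.
Step 6 — Complex power: S = V·I* = 0.01491 + j0.005499 VA.
Step 7 — Real power: P = Re(S) = 0.01491 W.
Step 8 — Reactive power: Q = Im(S) = 0.005499 VAR.
Step 9 — Apparent power: |S| = 0.0159 VA.
Step 10 — Power factor: PF = P/|S| = 0.9383 (lagging).

(a) P = 0.01491 W  (b) Q = 0.005499 VAR  (c) S = 0.0159 VA  (d) PF = 0.9383 (lagging)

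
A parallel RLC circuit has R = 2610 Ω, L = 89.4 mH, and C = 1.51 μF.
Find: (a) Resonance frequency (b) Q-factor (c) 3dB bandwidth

Step 1 — Resonance: ω₀ = 1/√(LC) = 1/√(0.0894·1.51e-06) = 2722 rad/s.
Step 2 — f₀ = ω₀/(2π) = 433.2 Hz.
Step 3 — Parallel Q: Q = R/(ω₀L) = 2610/(2722·0.0894) = 10.73.
Step 4 — Bandwidth: Δω = ω₀/Q = 253.7 rad/s; BW = Δω/(2π) = 40.38 Hz.

(a) f₀ = 433.2 Hz  (b) Q = 10.73  (c) BW = 40.38 Hz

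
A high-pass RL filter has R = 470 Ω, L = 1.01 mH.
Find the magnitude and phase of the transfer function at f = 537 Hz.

Step 1 — Angular frequency: ω = 2π·537 = 3374 rad/s.
Step 2 — Transfer function: H(jω) = jωL/(R + jωL).
Step 3 — Numerator jωL = j·3.408; denominator R + jωL = 470 + j3.408.
Step 4 — H = 5.257e-05 + j0.00725.
Step 5 — Magnitude: |H| = 0.00725 (-42.8 dB); phase: φ = 89.6°.

|H| = 0.00725 (-42.8 dB), φ = 89.6°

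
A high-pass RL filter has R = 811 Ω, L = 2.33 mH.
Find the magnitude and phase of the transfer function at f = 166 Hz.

Step 1 — Angular frequency: ω = 2π·166 = 1043 rad/s.
Step 2 — Transfer function: H(jω) = jωL/(R + jωL).
Step 3 — Numerator jωL = j·2.43; denominator R + jωL = 811 + j2.43.
Step 4 — H = 8.979e-06 + j0.002997.
Step 5 — Magnitude: |H| = 0.002997 (-50.5 dB); phase: φ = 89.8°.

|H| = 0.002997 (-50.5 dB), φ = 89.8°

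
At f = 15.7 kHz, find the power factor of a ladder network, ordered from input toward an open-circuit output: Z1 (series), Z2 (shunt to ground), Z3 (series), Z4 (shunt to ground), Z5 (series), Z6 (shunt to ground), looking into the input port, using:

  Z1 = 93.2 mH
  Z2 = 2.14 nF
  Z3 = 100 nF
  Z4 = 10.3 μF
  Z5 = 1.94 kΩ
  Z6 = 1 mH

Step 1 — Angular frequency: ω = 2π·f = 2π·1.57e+04 = 9.865e+04 rad/s.
Step 2 — Component impedances:
  Z1: Z = jωL = j·9.865e+04·0.0932 = 0 + j9194 Ω
  Z2: Z = 1/(jωC) = -j/(ω·C) = 0 - j4737 Ω
  Z3: Z = 1/(jωC) = -j/(ω·C) = 0 - j101.4 Ω
  Z4: Z = 1/(jωC) = -j/(ω·C) = 0 - j0.9842 Ω
  Z5: Z = R = 1940 Ω
  Z6: Z = jωL = j·9.865e+04·0.001 = 0 + j98.65 Ω
Step 3 — Ladder network (open output): work backward from the far end, alternating series and parallel combinations. Z_in = 0.0004772 + j9094 Ω = 9094∠90.0° Ω.
Step 4 — Power factor: PF = cos(φ) = Re(Z)/|Z| = 0.0004772/9093.6 = 5.248e-08.
Step 5 — Type: Im(Z) = 9094 ⇒ lagging (phase φ = 90.0°).

PF = 5.248e-08 (lagging, φ = 90.0°)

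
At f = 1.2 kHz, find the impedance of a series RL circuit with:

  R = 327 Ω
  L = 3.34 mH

Step 1 — Angular frequency: ω = 2π·f = 2π·1200 = 7540 rad/s.
Step 2 — Component impedances:
  R: Z = R = 327 Ω
  L: Z = jωL = j·7540·0.00334 = 0 + j25.18 Ω
Step 3 — Series combination: Z_total = R + L = 327 + j25.18 Ω = 328∠4.4° Ω.

Z = 327 + j25.18 Ω = 328∠4.4° Ω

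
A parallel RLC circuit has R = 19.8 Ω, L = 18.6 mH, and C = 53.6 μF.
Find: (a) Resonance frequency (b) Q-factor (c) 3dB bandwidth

Step 1 — Resonance: ω₀ = 1/√(LC) = 1/√(0.0186·5.36e-05) = 1002 rad/s.
Step 2 — f₀ = ω₀/(2π) = 159.4 Hz.
Step 3 — Parallel Q: Q = R/(ω₀L) = 19.8/(1002·0.0186) = 1.063.
Step 4 — Bandwidth: Δω = ω₀/Q = 942.3 rad/s; BW = Δω/(2π) = 150 Hz.

(a) f₀ = 159.4 Hz  (b) Q = 1.063  (c) BW = 150 Hz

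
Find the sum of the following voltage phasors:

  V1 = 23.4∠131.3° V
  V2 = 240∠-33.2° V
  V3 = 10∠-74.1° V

Step 1 — Convert each phasor to rectangular form:
  V1 = 23.4·(cos(131.3°) + j·sin(131.3°)) = -15.44 + j17.58 V
  V2 = 240·(cos(-33.2°) + j·sin(-33.2°)) = 200.8 - j131.4 V
  V3 = 10·(cos(-74.1°) + j·sin(-74.1°)) = 2.74 - j9.617 V
Step 2 — Sum components: V_total = 188.1 - j123.5 V.
Step 3 — Convert to polar: |V_total| = 225 V, ∠V_total = -33.3°.

V_total = 225∠-33.3° V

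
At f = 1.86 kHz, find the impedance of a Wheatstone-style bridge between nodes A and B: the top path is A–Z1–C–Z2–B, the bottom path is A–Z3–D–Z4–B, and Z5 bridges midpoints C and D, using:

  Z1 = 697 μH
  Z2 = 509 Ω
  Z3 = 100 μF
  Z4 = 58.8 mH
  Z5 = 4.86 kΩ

Step 1 — Angular frequency: ω = 2π·f = 2π·1860 = 1.169e+04 rad/s.
Step 2 — Component impedances:
  Z1: Z = jωL = j·1.169e+04·0.000697 = 0 + j8.146 Ω
  Z2: Z = R = 509 Ω
  Z3: Z = 1/(jωC) = -j/(ω·C) = 0 - j0.8557 Ω
  Z4: Z = jωL = j·1.169e+04·0.0588 = 0 + j687.2 Ω
  Z5: Z = R = 4860 Ω
Step 3 — Bridge requires nodal analysis (the Z5 bridge couples midpoints C and D, so the two paths cannot be reduced to a simple series/parallel combination). Setting node B to ground and injecting 1 A at node A, the 3-node admittance system at A, C, D solves to V_A = Z_AB = 323.4 + j245.1 Ω = 405.8∠37.2° Ω.

Z = 323.4 + j245.1 Ω = 405.8∠37.2° Ω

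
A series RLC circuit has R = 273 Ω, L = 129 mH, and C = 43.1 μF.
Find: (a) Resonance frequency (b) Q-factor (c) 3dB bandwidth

Step 1 — Resonance: ω₀ = 1/√(LC) = 1/√(0.129·4.31e-05) = 424.1 rad/s.
Step 2 — f₀ = ω₀/(2π) = 67.5 Hz.
Step 3 — Series Q: Q = ω₀L/R = 424.1·0.129/273 = 0.2004.
Step 4 — Bandwidth: Δω = ω₀/Q = 2116 rad/s; BW = Δω/(2π) = 336.8 Hz.

(a) f₀ = 67.5 Hz  (b) Q = 0.2004  (c) BW = 336.8 Hz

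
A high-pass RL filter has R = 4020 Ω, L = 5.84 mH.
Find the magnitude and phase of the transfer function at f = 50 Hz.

Step 1 — Angular frequency: ω = 2π·50 = 314.2 rad/s.
Step 2 — Transfer function: H(jω) = jωL/(R + jωL).
Step 3 — Numerator jωL = j·1.835; denominator R + jωL = 4020 + j1.835.
Step 4 — H = 2.083e-07 + j0.0004564.
Step 5 — Magnitude: |H| = 0.0004564 (-66.8 dB); phase: φ = 90.0°.

|H| = 0.0004564 (-66.8 dB), φ = 90.0°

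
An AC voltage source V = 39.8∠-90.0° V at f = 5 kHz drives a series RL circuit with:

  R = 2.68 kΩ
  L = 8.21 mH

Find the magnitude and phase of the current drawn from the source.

Step 1 — Angular frequency: ω = 2π·f = 2π·5000 = 3.142e+04 rad/s.
Step 2 — Component impedances:
  R: Z = R = 2680 Ω
  L: Z = jωL = j·3.142e+04·0.00821 = 0 + j257.9 Ω
Step 3 — Series combination: Z_total = R + L = 2680 + j257.9 Ω = 2692∠5.5° Ω.
Step 4 — Source phasor: V = 39.8∠-90.0° V = 0 - j39.8 V.
Step 5 — Ohm's law: I = V / Z_total = (0 - j39.8) / (2680 + j257.9) = -0.001416 - j0.01471 A.
Step 6 — Convert to polar: |I| = 0.01478 A, ∠I = -95.5°.

I = 0.01478∠-95.5° A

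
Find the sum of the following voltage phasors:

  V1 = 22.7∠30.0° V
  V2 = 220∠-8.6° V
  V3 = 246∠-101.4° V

Step 1 — Convert each phasor to rectangular form:
  V1 = 22.7·(cos(30.0°) + j·sin(30.0°)) = 19.66 + j11.35 V
  V2 = 220·(cos(-8.6°) + j·sin(-8.6°)) = 217.5 - j32.9 V
  V3 = 246·(cos(-101.4°) + j·sin(-101.4°)) = -48.62 - j241.1 V
Step 2 — Sum components: V_total = 188.6 - j262.7 V.
Step 3 — Convert to polar: |V_total| = 323.4 V, ∠V_total = -54.3°.

V_total = 323.4∠-54.3° V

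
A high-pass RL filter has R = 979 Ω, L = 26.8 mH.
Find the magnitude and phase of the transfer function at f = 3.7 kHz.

Step 1 — Angular frequency: ω = 2π·3700 = 2.325e+04 rad/s.
Step 2 — Transfer function: H(jω) = jωL/(R + jωL).
Step 3 — Numerator jωL = j·623; denominator R + jωL = 979 + j623.
Step 4 — H = 0.2883 + j0.453.
Step 5 — Magnitude: |H| = 0.5369 (-5.4 dB); phase: φ = 57.5°.

|H| = 0.5369 (-5.4 dB), φ = 57.5°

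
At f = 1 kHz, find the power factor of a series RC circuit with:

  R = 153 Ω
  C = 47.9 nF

Step 1 — Angular frequency: ω = 2π·f = 2π·1000 = 6283 rad/s.
Step 2 — Component impedances:
  R: Z = R = 153 Ω
  C: Z = 1/(jωC) = -j/(ω·C) = 0 - j3323 Ω
Step 3 — Series combination: Z_total = R + C = 153 - j3323 Ω = 3326∠-87.4° Ω.
Step 4 — Power factor: PF = cos(φ) = Re(Z)/|Z| = 153/3326 = 0.046.
Step 5 — Type: Im(Z) = -3323 ⇒ leading (phase φ = -87.4°).

PF = 0.046 (leading, φ = -87.4°)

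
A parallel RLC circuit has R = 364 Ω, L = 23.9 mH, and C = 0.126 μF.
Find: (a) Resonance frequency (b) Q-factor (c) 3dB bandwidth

Step 1 — Resonance: ω₀ = 1/√(LC) = 1/√(0.0239·1.26e-07) = 1.822e+04 rad/s.
Step 2 — f₀ = ω₀/(2π) = 2900 Hz.
Step 3 — Parallel Q: Q = R/(ω₀L) = 364/(1.822e+04·0.0239) = 0.8358.
Step 4 — Bandwidth: Δω = ω₀/Q = 2.18e+04 rad/s; BW = Δω/(2π) = 3470 Hz.

(a) f₀ = 2900 Hz  (b) Q = 0.8358  (c) BW = 3470 Hz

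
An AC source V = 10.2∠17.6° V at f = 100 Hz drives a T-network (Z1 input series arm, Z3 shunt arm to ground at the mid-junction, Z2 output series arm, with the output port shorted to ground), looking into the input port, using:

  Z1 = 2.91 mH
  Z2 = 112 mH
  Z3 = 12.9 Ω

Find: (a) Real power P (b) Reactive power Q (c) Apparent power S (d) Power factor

Step 1 — Angular frequency: ω = 2π·f = 2π·100 = 628.3 rad/s.
Step 2 — Component impedances:
  Z1: Z = jωL = j·628.3·0.00291 = 0 + j1.828 Ω
  Z2: Z = jωL = j·628.3·0.112 = 0 + j70.37 Ω
  Z3: Z = R = 12.9 Ω
Step 3 — With the output port shorted to ground, the output series arm Z2 runs from the junction to ground; the shunt arm Z3 also runs from the junction to ground. They appear in parallel: Z3 || Z2 = 12.48 + j2.288 Ω.
Step 4 — Series with input arm Z1: Z_in = Z1 + (Z3 || Z2) = 12.48 + j4.116 Ω = 13.14∠18.3° Ω.
Step 5 — Source phasor: V = 10.2∠17.6° V = 9.723 + j3.084 V.
Step 6 — Current: I = V / Z = 0.7761 - j0.008848 A = 0.7761∠-0.7° A.
Step 7 — Complex power: S = V·I* = 7.518 + j2.48 VA.
Step 8 — Real power: P = Re(S) = 7.518 W.
Step 9 — Reactive power: Q = Im(S) = 2.48 VAR.
Step 10 — Apparent power: |S| = 7.917 VA.
Step 11 — Power factor: PF = P/|S| = 0.9497 (lagging).

(a) P = 7.518 W  (b) Q = 2.48 VAR  (c) S = 7.917 VA  (d) PF = 0.9497 (lagging)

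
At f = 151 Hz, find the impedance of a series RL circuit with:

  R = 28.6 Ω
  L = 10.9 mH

Step 1 — Angular frequency: ω = 2π·f = 2π·151 = 948.8 rad/s.
Step 2 — Component impedances:
  R: Z = R = 28.6 Ω
  L: Z = jωL = j·948.8·0.0109 = 0 + j10.34 Ω
Step 3 — Series combination: Z_total = R + L = 28.6 + j10.34 Ω = 30.41∠19.9° Ω.

Z = 28.6 + j10.34 Ω = 30.41∠19.9° Ω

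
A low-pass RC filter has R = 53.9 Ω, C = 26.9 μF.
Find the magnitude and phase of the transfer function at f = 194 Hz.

Step 1 — Angular frequency: ω = 2π·194 = 1219 rad/s.
Step 2 — Transfer function: H(jω) = 1/(1 + jωRC).
Step 3 — Denominator: 1 + jωRC = 1 + j·1219·53.9·2.69e-05 = 1 + j1.767.
Step 4 — H = 0.2425 - j0.4286.
Step 5 — Magnitude: |H| = 0.4925 (-6.2 dB); phase: φ = -60.5°.

|H| = 0.4925 (-6.2 dB), φ = -60.5°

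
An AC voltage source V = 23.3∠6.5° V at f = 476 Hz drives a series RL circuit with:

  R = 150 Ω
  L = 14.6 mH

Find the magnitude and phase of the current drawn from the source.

Step 1 — Angular frequency: ω = 2π·f = 2π·476 = 2991 rad/s.
Step 2 — Component impedances:
  R: Z = R = 150 Ω
  L: Z = jωL = j·2991·0.0146 = 0 + j43.67 Ω
Step 3 — Series combination: Z_total = R + L = 150 + j43.67 Ω = 156.2∠16.2° Ω.
Step 4 — Source phasor: V = 23.3∠6.5° V = 23.15 + j2.638 V.
Step 5 — Ohm's law: I = V / Z_total = (23.15 + j2.638) / (150 + j43.67) = 0.147 - j0.02521 A.
Step 6 — Convert to polar: |I| = 0.1491 A, ∠I = -9.7°.

I = 0.1491∠-9.7° A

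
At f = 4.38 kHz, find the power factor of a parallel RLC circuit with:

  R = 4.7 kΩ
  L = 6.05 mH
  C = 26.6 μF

Step 1 — Angular frequency: ω = 2π·f = 2π·4380 = 2.752e+04 rad/s.
Step 2 — Component impedances:
  R: Z = R = 4700 Ω
  L: Z = jωL = j·2.752e+04·0.00605 = 0 + j166.5 Ω
  C: Z = 1/(jωC) = -j/(ω·C) = 0 - j1.366 Ω
Step 3 — Parallel combination: 1/Z_total = 1/R + 1/L + 1/C; Z_total = 0.0004036 - j1.377 Ω = 1.377∠-90.0° Ω.
Step 4 — Power factor: PF = cos(φ) = Re(Z)/|Z| = 0.0004036/1.377 = 0.0002931.
Step 5 — Type: Im(Z) = -1.377 ⇒ leading (phase φ = -90.0°).

PF = 0.0002931 (leading, φ = -90.0°)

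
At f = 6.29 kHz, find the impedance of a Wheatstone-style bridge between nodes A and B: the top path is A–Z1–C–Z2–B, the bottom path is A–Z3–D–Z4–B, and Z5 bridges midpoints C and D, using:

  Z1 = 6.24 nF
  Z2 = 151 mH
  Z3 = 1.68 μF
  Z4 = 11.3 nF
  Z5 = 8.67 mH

Step 1 — Angular frequency: ω = 2π·f = 2π·6290 = 3.952e+04 rad/s.
Step 2 — Component impedances:
  Z1: Z = 1/(jωC) = -j/(ω·C) = 0 - j4055 Ω
  Z2: Z = jωL = j·3.952e+04·0.151 = 0 + j5968 Ω
  Z3: Z = 1/(jωC) = -j/(ω·C) = 0 - j15.06 Ω
  Z4: Z = 1/(jωC) = -j/(ω·C) = 0 - j2239 Ω
  Z5: Z = jωL = j·3.952e+04·0.00867 = 0 + j342.6 Ω
Step 3 — Bridge requires nodal analysis (the Z5 bridge couples midpoints C and D, so the two paths cannot be reduced to a simple series/parallel combination). Setting node B to ground and injecting 1 A at node A, the 3-node admittance system at A, C, D solves to V_A = Z_AB = 0 - j3475 Ω = 3475∠-90.0° Ω.

Z = 0 - j3475 Ω = 3475∠-90.0° Ω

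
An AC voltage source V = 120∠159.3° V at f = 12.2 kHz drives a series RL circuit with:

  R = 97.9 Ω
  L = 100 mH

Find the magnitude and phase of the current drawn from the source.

Step 1 — Angular frequency: ω = 2π·f = 2π·1.22e+04 = 7.665e+04 rad/s.
Step 2 — Component impedances:
  R: Z = R = 97.9 Ω
  L: Z = jωL = j·7.665e+04·0.1 = 0 + j7665 Ω
Step 3 — Series combination: Z_total = R + L = 97.9 + j7665 Ω = 7666∠89.3° Ω.
Step 4 — Source phasor: V = 120∠159.3° V = -112.3 + j42.42 V.
Step 5 — Ohm's law: I = V / Z_total = (-112.3 + j42.42) / (97.9 + j7665) = 0.005346 + j0.01471 A.
Step 6 — Convert to polar: |I| = 0.01565 A, ∠I = 70.0°.

I = 0.01565∠70.0° A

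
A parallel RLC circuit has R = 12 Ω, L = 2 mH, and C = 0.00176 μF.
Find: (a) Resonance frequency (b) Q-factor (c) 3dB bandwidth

Step 1 — Resonance: ω₀ = 1/√(LC) = 1/√(0.002·1.76e-09) = 5.33e+05 rad/s.
Step 2 — f₀ = ω₀/(2π) = 8.483e+04 Hz.
Step 3 — Parallel Q: Q = R/(ω₀L) = 12/(5.33e+05·0.002) = 0.01126.
Step 4 — Bandwidth: Δω = ω₀/Q = 4.735e+07 rad/s; BW = Δω/(2π) = 7.536e+06 Hz.

(a) f₀ = 8.483e+04 Hz  (b) Q = 0.01126  (c) BW = 7.536e+06 Hz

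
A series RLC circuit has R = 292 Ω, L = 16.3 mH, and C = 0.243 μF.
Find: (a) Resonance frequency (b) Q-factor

Step 1 — Resonance condition Im(Z)=0 gives ω₀ = 1/√(LC).
Step 2 — ω₀ = 1/√(0.0163·2.43e-07) = 1.589e+04 rad/s.
Step 3 — f₀ = ω₀/(2π) = 2529 Hz.
Step 4 — Series Q: Q = ω₀L/R = 1.589e+04·0.0163/292 = 0.887.

(a) f₀ = 2529 Hz  (b) Q = 0.887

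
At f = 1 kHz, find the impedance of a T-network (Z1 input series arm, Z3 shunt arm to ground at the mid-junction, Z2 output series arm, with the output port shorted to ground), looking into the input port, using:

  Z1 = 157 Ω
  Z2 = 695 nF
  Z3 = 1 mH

Step 1 — Angular frequency: ω = 2π·f = 2π·1000 = 6283 rad/s.
Step 2 — Component impedances:
  Z1: Z = R = 157 Ω
  Z2: Z = 1/(jωC) = -j/(ω·C) = 0 - j229 Ω
  Z3: Z = jωL = j·6283·0.001 = 0 + j6.283 Ω
Step 3 — With the output port shorted to ground, the output series arm Z2 runs from the junction to ground; the shunt arm Z3 also runs from the junction to ground. They appear in parallel: Z3 || Z2 = 0 + j6.46 Ω.
Step 4 — Series with input arm Z1: Z_in = Z1 + (Z3 || Z2) = 157 + j6.46 Ω = 157.1∠2.4° Ω.

Z = 157 + j6.46 Ω = 157.1∠2.4° Ω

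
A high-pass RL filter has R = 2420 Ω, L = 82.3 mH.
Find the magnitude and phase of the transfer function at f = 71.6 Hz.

Step 1 — Angular frequency: ω = 2π·71.6 = 449.9 rad/s.
Step 2 — Transfer function: H(jω) = jωL/(R + jωL).
Step 3 — Numerator jωL = j·37.02; denominator R + jωL = 2420 + j37.02.
Step 4 — H = 0.000234 + j0.0153.
Step 5 — Magnitude: |H| = 0.0153 (-36.3 dB); phase: φ = 89.1°.

|H| = 0.0153 (-36.3 dB), φ = 89.1°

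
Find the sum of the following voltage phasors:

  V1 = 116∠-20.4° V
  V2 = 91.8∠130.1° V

Step 1 — Convert each phasor to rectangular form:
  V1 = 116·(cos(-20.4°) + j·sin(-20.4°)) = 108.7 - j40.43 V
  V2 = 91.8·(cos(130.1°) + j·sin(130.1°)) = -59.13 + j70.22 V
Step 2 — Sum components: V_total = 49.59 + j29.79 V.
Step 3 — Convert to polar: |V_total| = 57.85 V, ∠V_total = 31.0°.

V_total = 57.85∠31.0° V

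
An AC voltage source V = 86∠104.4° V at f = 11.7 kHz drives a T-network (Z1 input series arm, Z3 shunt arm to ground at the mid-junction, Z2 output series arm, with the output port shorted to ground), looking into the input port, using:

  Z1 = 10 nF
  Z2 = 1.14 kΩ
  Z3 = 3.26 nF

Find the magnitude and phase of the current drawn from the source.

Step 1 — Angular frequency: ω = 2π·f = 2π·1.17e+04 = 7.351e+04 rad/s.
Step 2 — Component impedances:
  Z1: Z = 1/(jωC) = -j/(ω·C) = 0 - j1360 Ω
  Z2: Z = R = 1140 Ω
  Z3: Z = 1/(jωC) = -j/(ω·C) = 0 - j4173 Ω
Step 3 — With the output port shorted to ground, the output series arm Z2 runs from the junction to ground; the shunt arm Z3 also runs from the junction to ground. They appear in parallel: Z3 || Z2 = 1061 - j289.8 Ω.
Step 4 — Series with input arm Z1: Z_in = Z1 + (Z3 || Z2) = 1061 - j1650 Ω = 1962∠-57.3° Ω.
Step 5 — Source phasor: V = 86∠104.4° V = -21.39 + j83.3 V.
Step 6 — Ohm's law: I = V / Z_total = (-21.39 + j83.3) / (1061 - j1650) = -0.04161 + j0.01379 A.
Step 7 — Convert to polar: |I| = 0.04384 A, ∠I = 161.7°.

I = 0.04384∠161.7° A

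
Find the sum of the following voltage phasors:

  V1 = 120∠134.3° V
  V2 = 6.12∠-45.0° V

Step 1 — Convert each phasor to rectangular form:
  V1 = 120·(cos(134.3°) + j·sin(134.3°)) = -83.81 + j85.88 V
  V2 = 6.12·(cos(-45.0°) + j·sin(-45.0°)) = 4.327 - j4.327 V
Step 2 — Sum components: V_total = -79.48 + j81.56 V.
Step 3 — Convert to polar: |V_total| = 113.9 V, ∠V_total = 134.3°.

V_total = 113.9∠134.3° V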